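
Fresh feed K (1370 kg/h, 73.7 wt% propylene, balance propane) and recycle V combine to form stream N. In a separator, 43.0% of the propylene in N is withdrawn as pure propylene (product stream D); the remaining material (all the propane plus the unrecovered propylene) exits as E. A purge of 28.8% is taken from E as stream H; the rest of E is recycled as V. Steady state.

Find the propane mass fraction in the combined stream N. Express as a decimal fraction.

0.424

propane enters only via K and leaves only via the purge: 1370×0.263 = 0.288×(propane in E), and the separator passes all propane, so propane in N = propane in E = 1251.1 kg/h.
propylene in N: m_A = 1370×0.737 + (1−0.288)·(1−0.430)·m_A, so m_A = 1009.7/0.5942 = 1699.4 kg/h.
N = 1699.4 + 1251.1 = 2950.4 kg/h.
propane fraction in N = 1251.1/2950.4 = 0.424.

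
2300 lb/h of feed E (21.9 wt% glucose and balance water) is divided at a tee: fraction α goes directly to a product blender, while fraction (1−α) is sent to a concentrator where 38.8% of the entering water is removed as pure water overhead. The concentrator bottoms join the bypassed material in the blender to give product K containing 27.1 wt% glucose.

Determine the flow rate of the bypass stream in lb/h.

All 2300×0.219 = 503.7 lb/h of glucose reaches K, so K = 503.7/0.271 = 1858.7 lb/h and vapour = 441.33 lb/h.
The evaporator receives (1−α)·2300 of feed at 0.781 water and removes 0.388 of that water:
0.388×0.781×(1−α)×2300 = 441.33
(1−α) = 441.33/696.96 = 0.6332;  α = 0.3668.
Bypass flow = 0.3668×2300 = 843.61 lb/h.

843.6 lb/h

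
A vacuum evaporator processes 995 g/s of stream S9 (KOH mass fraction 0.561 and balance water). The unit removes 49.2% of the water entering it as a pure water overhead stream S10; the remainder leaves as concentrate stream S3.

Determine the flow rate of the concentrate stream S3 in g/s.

780.1 g/s

water entering = 995×0.439 = 436.81 g/s; overhead removed = 0.492×436.81 = 214.91 g/s.
Concentrate = 995 − 214.91 = 780.09 g/s.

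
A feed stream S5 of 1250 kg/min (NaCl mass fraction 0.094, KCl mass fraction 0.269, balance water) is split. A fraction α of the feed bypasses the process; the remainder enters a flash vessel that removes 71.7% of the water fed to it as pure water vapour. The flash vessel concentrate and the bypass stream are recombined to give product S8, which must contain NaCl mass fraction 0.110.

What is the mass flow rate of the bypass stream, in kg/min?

851.9 kg/min

All 1250×0.094 = 117.5 kg/min of NaCl reaches S8, so S8 = 117.5/0.110 = 1068.2 kg/min and vapour = 181.82 kg/min.
The evaporator receives (1−α)·1250 of feed at 0.637 water and removes 0.717 of that water:
0.717×0.637×(1−α)×1250 = 181.82
(1−α) = 181.82/570.91 = 0.3185;  α = 0.6815.
Bypass flow = 0.6815×1250 = 851.91 kg/min.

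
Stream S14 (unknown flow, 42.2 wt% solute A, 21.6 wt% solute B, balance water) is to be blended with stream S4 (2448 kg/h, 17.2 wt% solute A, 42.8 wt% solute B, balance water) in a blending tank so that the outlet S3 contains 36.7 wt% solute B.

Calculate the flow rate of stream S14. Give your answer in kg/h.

Let S14 be the unknown flow. Total out = 2448 + S14.
solute B balance: 1047.7 + 0.216·S14 = 0.367·(2448 + S14)
(0.216 − 0.367)·S14 = 0.367×2448 − 1047.7 = -149.33
S14 = -149.33 / -0.151 = 988.93 kg/h

988.9 kg/h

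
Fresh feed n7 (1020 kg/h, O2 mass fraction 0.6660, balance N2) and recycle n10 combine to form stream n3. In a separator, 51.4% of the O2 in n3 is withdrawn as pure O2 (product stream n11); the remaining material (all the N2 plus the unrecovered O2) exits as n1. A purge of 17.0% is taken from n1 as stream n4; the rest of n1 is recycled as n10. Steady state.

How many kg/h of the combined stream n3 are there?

N2 enters only via n7 and leaves only via the purge: 1020×0.334 = 0.170×(N2 in n1), and the separator passes all N2, so N2 in n3 = N2 in n1 = 2004 kg/h.
O2 in n3: m_A = 1020×0.666 + (1−0.170)·(1−0.514)·m_A, so m_A = 679.32/0.5966 = 1138.6 kg/h.
n3 = 1138.6 + 2004 = 3142.6 kg/h.

3143 kg/h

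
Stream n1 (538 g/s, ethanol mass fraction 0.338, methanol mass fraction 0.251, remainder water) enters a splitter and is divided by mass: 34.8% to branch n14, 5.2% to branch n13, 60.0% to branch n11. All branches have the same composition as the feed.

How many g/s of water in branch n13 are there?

11.5 g/s

Branch n13 total = 0.052×538 = 27.976 g/s.
water in n13 = 0.411×27.976 = 11.498 g/s.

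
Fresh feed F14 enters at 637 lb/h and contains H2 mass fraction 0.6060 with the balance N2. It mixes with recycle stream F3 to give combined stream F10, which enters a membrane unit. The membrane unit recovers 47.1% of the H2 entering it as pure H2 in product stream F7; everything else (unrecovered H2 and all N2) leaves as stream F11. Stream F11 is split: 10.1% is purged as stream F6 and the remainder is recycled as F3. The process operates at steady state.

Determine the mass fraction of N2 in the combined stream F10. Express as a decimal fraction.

0.7715

N2 enters only via F14 and leaves only via the purge: 637×0.394 = 0.101×(N2 in F11), and the membrane unit passes all N2, so N2 in F10 = N2 in F11 = 2484.9 lb/h.
H2 in F10: m_A = 637×0.606 + (1−0.101)·(1−0.471)·m_A, so m_A = 386.02/0.5244 = 736.08 lb/h.
F10 = 736.08 + 2484.9 = 3221 lb/h.
N2 fraction in F10 = 2484.9/3221 = 0.7715.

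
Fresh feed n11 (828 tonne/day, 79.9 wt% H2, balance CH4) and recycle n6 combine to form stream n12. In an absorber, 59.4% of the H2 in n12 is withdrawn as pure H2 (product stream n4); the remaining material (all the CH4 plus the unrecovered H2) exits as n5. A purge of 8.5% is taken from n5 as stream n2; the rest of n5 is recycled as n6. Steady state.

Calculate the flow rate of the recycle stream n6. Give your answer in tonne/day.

2183 tonne/day

CH4 enters only via n11 and leaves only via the purge: 828×0.201 = 0.085×(CH4 in n5), and the absorber passes all CH4, so CH4 in n12 = CH4 in n5 = 1958 tonne/day.
H2 in n12: m_A = 828×0.799 + (1−0.085)·(1−0.594)·m_A, so m_A = 661.57/0.6285 = 1052.6 tonne/day.
n5 = (1−0.594)×1052.6 + 1958 = 2385.3 tonne/day.
Recycle n6 = (1−0.085)×2385.3 = 2182.6 tonne/day.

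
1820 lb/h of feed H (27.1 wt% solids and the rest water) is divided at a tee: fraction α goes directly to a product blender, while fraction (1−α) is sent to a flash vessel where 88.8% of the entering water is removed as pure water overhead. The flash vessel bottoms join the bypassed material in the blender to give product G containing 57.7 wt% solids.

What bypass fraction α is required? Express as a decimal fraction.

0.181

All 1820×0.271 = 493.22 lb/h of solids reaches G, so G = 493.22/0.577 = 854.8 lb/h and vapour = 965.2 lb/h.
The evaporator receives (1−α)·1820 of feed at 0.729 water and removes 0.888 of that water:
0.888×0.729×(1−α)×1820 = 965.2
(1−α) = 965.2/1178.2 = 0.8192;  α = 0.1808.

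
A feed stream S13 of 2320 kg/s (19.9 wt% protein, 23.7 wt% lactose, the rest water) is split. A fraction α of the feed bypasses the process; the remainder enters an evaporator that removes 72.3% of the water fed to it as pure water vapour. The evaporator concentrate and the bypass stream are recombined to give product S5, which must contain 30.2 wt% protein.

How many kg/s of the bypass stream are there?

All 2320×0.199 = 461.68 kg/s of protein reaches S5, so S5 = 461.68/0.302 = 1528.7 kg/s and vapour = 791.26 kg/s.
The evaporator receives (1−α)·2320 of feed at 0.564 water and removes 0.723 of that water:
0.723×0.564×(1−α)×2320 = 791.26
(1−α) = 791.26/946.03 = 0.8364;  α = 0.1636.
Bypass flow = 0.1636×2320 = 379.56 kg/s.

379.6 kg/s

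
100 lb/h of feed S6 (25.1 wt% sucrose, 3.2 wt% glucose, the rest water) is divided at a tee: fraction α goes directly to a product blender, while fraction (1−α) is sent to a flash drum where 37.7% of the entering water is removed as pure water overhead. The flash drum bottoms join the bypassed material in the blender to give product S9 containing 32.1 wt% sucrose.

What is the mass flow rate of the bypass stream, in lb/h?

19.33 lb/h

All 100×0.251 = 25.1 lb/h of sucrose reaches S9, so S9 = 25.1/0.321 = 78.193 lb/h and vapour = 21.807 lb/h.
The evaporator receives (1−α)·100 of feed at 0.717 water and removes 0.377 of that water:
0.377×0.717×(1−α)×100 = 21.807
(1−α) = 21.807/27.031 = 0.8067;  α = 0.1933.
Bypass flow = 0.1933×100 = 19.326 lb/h.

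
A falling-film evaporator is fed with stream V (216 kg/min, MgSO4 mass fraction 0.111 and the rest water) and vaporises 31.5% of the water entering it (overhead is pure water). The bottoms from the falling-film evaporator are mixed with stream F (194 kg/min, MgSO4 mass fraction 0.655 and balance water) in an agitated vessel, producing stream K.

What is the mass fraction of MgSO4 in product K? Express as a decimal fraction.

Vapour removed = 0.315×0.889×216 = 60.488 kg/min; concentrate = 155.51 kg/min.
MgSO4 reaching the mixer = 23.976 (from concentrate) + 194×0.655 = 151.05 kg/min.
Product flow = 155.51 + 194 = 349.51 kg/min; MgSO4 fraction = 0.432.

0.432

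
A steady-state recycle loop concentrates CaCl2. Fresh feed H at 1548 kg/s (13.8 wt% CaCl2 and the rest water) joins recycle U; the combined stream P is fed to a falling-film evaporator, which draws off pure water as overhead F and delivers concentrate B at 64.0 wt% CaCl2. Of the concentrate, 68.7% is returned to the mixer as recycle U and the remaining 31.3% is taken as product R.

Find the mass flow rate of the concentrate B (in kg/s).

1066 kg/s

Overall CaCl2 balance (none leaves overhead): CaCl2 in fresh feed = CaCl2 in product, i.e. 1548×0.138 = (1−0.687)·B·0.640.
B = 213.62/(0.640×0.313) = 1066.4 kg/s.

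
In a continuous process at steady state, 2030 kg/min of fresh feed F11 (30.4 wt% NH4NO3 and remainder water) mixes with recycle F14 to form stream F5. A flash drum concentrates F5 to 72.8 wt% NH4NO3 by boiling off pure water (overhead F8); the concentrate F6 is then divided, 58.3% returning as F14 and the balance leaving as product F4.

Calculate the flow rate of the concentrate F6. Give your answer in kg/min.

Overall NH4NO3 balance (none leaves overhead): NH4NO3 in fresh feed = NH4NO3 in product, i.e. 2030×0.304 = (1−0.583)·F6·0.728.
F6 = 617.12/(0.728×0.417) = 2032.8 kg/min.

2033 kg/min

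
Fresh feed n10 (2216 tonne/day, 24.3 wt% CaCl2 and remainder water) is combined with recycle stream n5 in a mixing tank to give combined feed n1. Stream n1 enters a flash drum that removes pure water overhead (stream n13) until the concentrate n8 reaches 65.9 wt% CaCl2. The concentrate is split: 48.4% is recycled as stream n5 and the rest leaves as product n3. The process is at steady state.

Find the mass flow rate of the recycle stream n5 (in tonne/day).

766.5 tonne/day

Overall CaCl2 balance (none leaves overhead): CaCl2 in fresh feed = CaCl2 in product, i.e. 2216×0.243 = (1−0.484)·n8·0.659.
n8 = 538.49/(0.659×0.516) = 1583.6 tonne/day.
Recycle n5 = 0.484×1583.6 = 766.45 tonne/day.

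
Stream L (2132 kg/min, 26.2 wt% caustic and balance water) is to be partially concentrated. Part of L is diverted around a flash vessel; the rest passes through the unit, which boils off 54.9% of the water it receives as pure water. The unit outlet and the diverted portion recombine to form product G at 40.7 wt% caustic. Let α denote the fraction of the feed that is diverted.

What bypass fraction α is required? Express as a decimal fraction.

All 2132×0.262 = 558.58 kg/min of caustic reaches G, so G = 558.58/0.407 = 1372.4 kg/min and vapour = 759.56 kg/min.
The evaporator receives (1−α)·2132 of feed at 0.738 water and removes 0.549 of that water:
0.549×0.738×(1−α)×2132 = 759.56
(1−α) = 759.56/863.81 = 0.8793;  α = 0.1207.

0.121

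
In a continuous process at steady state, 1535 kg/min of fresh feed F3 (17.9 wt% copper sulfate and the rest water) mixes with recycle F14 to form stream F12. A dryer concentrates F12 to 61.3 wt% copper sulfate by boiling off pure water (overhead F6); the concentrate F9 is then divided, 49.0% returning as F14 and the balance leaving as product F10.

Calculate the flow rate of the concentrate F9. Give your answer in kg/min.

Overall copper sulfate balance (none leaves overhead): copper sulfate in fresh feed = copper sulfate in product, i.e. 1535×0.179 = (1−0.490)·F9·0.613.
F9 = 274.76/(0.613×0.510) = 878.88 kg/min.

878.9 kg/min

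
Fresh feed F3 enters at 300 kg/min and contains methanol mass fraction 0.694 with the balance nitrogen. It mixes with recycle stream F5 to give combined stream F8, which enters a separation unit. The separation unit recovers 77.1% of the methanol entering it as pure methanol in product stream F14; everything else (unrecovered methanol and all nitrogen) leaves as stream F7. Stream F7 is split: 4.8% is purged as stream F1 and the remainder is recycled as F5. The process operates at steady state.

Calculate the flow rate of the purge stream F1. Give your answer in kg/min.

nitrogen enters only via F3 and leaves only via the purge: 300×0.306 = 0.048×(nitrogen in F7), and the separation unit passes all nitrogen, so nitrogen in F8 = nitrogen in F7 = 1912.5 kg/min.
methanol in F8: m_A = 300×0.694 + (1−0.048)·(1−0.771)·m_A, so m_A = 208.2/0.7820 = 266.24 kg/min.
F7 = (1−0.771)×266.24 + 1912.5 = 1973.5 kg/min.
Purge F1 = 0.048×1973.5 = 94.727 kg/min.

94.73 kg/min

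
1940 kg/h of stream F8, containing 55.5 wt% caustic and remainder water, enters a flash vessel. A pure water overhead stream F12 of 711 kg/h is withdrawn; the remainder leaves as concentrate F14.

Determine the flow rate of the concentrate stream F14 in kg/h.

1229 kg/h

Concentrate = 1940 − 711 = 1229 kg/h.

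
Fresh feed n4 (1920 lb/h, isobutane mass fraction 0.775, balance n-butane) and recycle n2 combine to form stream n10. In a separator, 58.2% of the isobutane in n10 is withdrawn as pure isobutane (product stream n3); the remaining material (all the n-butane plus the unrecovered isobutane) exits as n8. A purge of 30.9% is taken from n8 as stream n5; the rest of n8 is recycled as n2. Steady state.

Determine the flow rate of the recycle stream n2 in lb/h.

n-butane enters only via n4 and leaves only via the purge: 1920×0.225 = 0.309×(n-butane in n8), and the separator passes all n-butane, so n-butane in n10 = n-butane in n8 = 1398.1 lb/h.
isobutane in n10: m_A = 1920×0.775 + (1−0.309)·(1−0.582)·m_A, so m_A = 1488/0.7112 = 2092.4 lb/h.
n8 = (1−0.582)×2092.4 + 1398.1 = 2272.7 lb/h.
Recycle n2 = (1−0.309)×2272.7 = 1570.4 lb/h.

1570 lb/h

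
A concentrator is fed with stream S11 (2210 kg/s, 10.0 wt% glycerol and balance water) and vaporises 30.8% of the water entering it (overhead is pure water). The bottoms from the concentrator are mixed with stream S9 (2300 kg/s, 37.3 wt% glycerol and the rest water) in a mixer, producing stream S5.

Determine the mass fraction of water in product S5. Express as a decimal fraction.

0.723

Vapour removed = 0.308×0.900×2210 = 612.61 kg/s; concentrate = 1597.4 kg/s.
water reaching the mixer = 1376.4 (from concentrate) + 2300×0.627 = 2818.5 kg/s.
Product flow = 1597.4 + 2300 = 3897.4 kg/s; water fraction = 0.723.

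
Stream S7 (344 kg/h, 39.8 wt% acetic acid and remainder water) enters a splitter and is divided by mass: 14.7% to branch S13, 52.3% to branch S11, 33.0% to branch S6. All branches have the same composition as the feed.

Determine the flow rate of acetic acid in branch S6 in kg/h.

45.18 kg/h

Branch S6 total = 0.330×344 = 113.52 kg/h.
acetic acid in S6 = 0.398×113.52 = 45.181 kg/h.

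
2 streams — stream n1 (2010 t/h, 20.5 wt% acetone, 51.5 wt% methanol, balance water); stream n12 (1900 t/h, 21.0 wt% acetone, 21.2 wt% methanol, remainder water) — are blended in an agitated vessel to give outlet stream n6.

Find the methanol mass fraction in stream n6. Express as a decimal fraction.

0.368

Total flow out = 2010 + 1900 = 3910 t/h.
methanol in = 2010×0.515 + 1900×0.212 = 1438 t/h.
methanol mass fraction in n6 = 1438/3910 = 0.368.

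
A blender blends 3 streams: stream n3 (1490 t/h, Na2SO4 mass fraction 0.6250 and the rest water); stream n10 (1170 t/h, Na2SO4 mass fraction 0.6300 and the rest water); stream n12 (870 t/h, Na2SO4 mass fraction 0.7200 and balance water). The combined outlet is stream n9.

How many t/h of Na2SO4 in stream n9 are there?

Na2SO4 out = Na2SO4 in = 1490×0.625 + 1170×0.630 + 870×0.720 = 2294.8 t/h.

2295 t/h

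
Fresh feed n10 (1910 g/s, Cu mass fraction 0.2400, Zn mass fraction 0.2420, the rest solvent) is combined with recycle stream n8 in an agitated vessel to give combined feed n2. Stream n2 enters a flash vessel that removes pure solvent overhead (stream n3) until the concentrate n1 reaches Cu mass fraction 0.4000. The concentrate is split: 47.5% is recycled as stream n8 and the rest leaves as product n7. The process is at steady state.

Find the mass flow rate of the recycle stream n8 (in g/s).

Overall Cu balance (none leaves overhead): Cu in fresh feed = Cu in product, i.e. 1910×0.240 = (1−0.475)·n1·0.400.
n1 = 458.4/(0.400×0.525) = 2182.9 g/s.
Recycle n8 = 0.475×2182.9 = 1036.9 g/s.

1037 g/s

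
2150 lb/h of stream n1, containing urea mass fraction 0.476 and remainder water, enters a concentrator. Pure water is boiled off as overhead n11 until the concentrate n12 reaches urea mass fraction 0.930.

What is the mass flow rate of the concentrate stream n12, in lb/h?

1100 lb/h

urea is conserved: 2150×0.476 = 1023.4 lb/h all reports to the concentrate.
Concentrate = 1023.4/(target fraction) = 1100.4 lb/h.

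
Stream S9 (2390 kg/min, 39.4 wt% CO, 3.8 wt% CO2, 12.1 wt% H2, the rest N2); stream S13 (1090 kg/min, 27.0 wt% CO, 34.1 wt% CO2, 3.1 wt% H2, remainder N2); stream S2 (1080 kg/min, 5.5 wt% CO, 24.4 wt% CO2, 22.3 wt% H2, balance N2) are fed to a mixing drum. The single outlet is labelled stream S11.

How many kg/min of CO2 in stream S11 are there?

726 kg/min

CO2 out = CO2 in = 2390×0.038 + 1090×0.341 + 1080×0.244 = 726.03 kg/min.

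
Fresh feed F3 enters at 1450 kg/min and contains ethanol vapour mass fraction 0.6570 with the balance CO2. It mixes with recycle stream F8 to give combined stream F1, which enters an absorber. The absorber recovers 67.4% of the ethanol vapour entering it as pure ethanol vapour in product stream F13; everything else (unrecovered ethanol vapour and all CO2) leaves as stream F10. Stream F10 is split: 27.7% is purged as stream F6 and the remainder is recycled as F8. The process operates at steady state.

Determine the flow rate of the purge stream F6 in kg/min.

CO2 enters only via F3 and leaves only via the purge: 1450×0.343 = 0.277×(CO2 in F10), and the absorber passes all CO2, so CO2 in F1 = CO2 in F10 = 1795.5 kg/min.
ethanol vapour in F1: m_A = 1450×0.657 + (1−0.277)·(1−0.674)·m_A, so m_A = 952.65/0.7643 = 1246.4 kg/min.
F10 = (1−0.674)×1246.4 + 1795.5 = 2201.8 kg/min.
Purge F6 = 0.277×2201.8 = 609.91 kg/min.

609.9 kg/min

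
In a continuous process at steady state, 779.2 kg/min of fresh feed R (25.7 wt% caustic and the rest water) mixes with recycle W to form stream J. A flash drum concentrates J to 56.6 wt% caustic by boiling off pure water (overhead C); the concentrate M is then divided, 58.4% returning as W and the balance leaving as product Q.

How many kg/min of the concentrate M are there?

850.5 kg/min

Overall caustic balance (none leaves overhead): caustic in fresh feed = caustic in product, i.e. 779.2×0.257 = (1−0.584)·M·0.566.
M = 200.25/(0.566×0.416) = 850.5 kg/min.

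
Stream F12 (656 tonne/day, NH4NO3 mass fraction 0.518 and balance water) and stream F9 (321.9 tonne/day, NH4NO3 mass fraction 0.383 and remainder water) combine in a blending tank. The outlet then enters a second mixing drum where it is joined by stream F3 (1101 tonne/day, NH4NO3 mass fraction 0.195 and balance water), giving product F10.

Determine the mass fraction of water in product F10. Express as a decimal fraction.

0.674

Overall, product flow = 2078.9 tonne/day.
water in = 656×0.482 + 321.9×0.617 + 1101×0.805 = 1401.1 tonne/day.
water fraction in F10 = 0.674.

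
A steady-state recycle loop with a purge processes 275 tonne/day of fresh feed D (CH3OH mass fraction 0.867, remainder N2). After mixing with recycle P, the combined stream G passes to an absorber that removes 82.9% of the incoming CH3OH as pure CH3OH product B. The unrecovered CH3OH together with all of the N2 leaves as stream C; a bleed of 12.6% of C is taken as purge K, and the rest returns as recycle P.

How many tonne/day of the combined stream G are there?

N2 enters only via D and leaves only via the purge: 275×0.133 = 0.126×(N2 in C), and the absorber passes all N2, so N2 in G = N2 in C = 290.28 tonne/day.
CH3OH in G: m_A = 275×0.867 + (1−0.126)·(1−0.829)·m_A, so m_A = 238.43/0.8505 = 280.32 tonne/day.
G = 280.32 + 290.28 = 570.6 tonne/day.

570.6 tonne/day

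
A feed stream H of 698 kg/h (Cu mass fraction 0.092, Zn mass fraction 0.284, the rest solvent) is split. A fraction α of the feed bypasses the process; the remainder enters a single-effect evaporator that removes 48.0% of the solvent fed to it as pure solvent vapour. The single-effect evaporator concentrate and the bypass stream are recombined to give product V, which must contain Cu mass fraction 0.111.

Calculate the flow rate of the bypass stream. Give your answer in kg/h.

299.1 kg/h

All 698×0.092 = 64.216 kg/h of Cu reaches V, so V = 64.216/0.111 = 578.52 kg/h and vapour = 119.48 kg/h.
The evaporator receives (1−α)·698 of feed at 0.624 solvent and removes 0.480 of that solvent:
0.480×0.624×(1−α)×698 = 119.48
(1−α) = 119.48/209.06 = 0.5715;  α = 0.4285.
Bypass flow = 0.4285×698 = 299.1 kg/h.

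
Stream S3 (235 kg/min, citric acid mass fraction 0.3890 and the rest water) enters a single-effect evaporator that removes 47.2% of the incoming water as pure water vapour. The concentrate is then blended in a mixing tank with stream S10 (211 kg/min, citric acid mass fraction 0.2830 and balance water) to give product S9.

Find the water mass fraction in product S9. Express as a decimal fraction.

Vapour removed = 0.472×0.611×235 = 67.772 kg/min; concentrate = 167.23 kg/min.
water reaching the mixer = 75.813 (from concentrate) + 211×0.717 = 227.1 kg/min.
Product flow = 167.23 + 211 = 378.23 kg/min; water fraction = 0.6004.

0.6004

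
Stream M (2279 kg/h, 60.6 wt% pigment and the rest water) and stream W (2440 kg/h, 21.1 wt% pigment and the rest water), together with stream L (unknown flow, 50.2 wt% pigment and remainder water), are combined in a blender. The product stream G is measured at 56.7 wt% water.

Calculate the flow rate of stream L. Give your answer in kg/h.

2136 kg/h

Let L be the unknown flow. Total out = 4719 + L.
water balance: 2823.1 + 0.498·L = 0.567·(4719 + L)
(0.498 − 0.567)·L = 0.567×4719 − 2823.1 = -147.41
L = -147.41 / -0.069 = 2136.4 kg/h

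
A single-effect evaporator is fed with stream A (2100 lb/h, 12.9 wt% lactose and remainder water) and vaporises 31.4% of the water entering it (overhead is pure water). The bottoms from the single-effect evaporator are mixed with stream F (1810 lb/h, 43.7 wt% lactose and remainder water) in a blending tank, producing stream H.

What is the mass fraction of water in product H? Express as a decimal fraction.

Vapour removed = 0.314×0.871×2100 = 574.34 lb/h; concentrate = 1525.7 lb/h.
water reaching the mixer = 1254.8 (from concentrate) + 1810×0.563 = 2273.8 lb/h.
Product flow = 1525.7 + 1810 = 3335.7 lb/h; water fraction = 0.6817.

0.6817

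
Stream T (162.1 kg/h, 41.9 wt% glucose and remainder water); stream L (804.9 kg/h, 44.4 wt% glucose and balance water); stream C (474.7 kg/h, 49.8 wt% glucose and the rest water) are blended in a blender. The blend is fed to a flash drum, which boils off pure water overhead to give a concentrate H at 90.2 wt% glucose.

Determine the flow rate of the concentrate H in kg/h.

glucose entering = 162.1×0.419 + 804.9×0.444 + 474.7×0.498 = 661.7 kg/h.
All glucose reports to H, so H = 661.7/0.902 = 733.59 kg/h.

733.6 kg/h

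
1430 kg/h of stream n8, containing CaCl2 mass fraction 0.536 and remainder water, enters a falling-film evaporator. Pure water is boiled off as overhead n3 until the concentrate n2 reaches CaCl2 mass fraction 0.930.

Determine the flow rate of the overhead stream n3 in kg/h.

CaCl2 is conserved: 1430×0.536 = 766.48 kg/h all reports to the concentrate.
Concentrate = 766.48/(target fraction) = 824.17 kg/h.
Overhead = 1430 − 824.17 = 605.83 kg/h.

605.8 kg/h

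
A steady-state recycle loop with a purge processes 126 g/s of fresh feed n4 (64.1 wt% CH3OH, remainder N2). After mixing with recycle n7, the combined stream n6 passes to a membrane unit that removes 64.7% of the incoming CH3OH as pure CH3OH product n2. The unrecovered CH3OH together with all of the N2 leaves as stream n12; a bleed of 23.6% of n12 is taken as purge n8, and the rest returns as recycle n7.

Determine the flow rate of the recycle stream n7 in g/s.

176.3 g/s

N2 enters only via n4 and leaves only via the purge: 126×0.359 = 0.236×(N2 in n12), and the membrane unit passes all N2, so N2 in n6 = N2 in n12 = 191.67 g/s.
CH3OH in n6: m_A = 126×0.641 + (1−0.236)·(1−0.647)·m_A, so m_A = 80.766/0.7303 = 110.59 g/s.
n12 = (1−0.647)×110.59 + 191.67 = 230.71 g/s.
Recycle n7 = (1−0.236)×230.71 = 176.26 g/s.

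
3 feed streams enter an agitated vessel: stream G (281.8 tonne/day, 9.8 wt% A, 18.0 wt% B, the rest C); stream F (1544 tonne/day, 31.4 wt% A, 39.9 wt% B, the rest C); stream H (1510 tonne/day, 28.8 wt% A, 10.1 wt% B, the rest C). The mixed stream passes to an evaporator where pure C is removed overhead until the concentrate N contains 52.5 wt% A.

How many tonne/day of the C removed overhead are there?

A entering = 281.8×0.098 + 1544×0.314 + 1510×0.288 = 947.31 tonne/day.
All A reports to N, so N = 947.31/0.525 = 1804.4 tonne/day.
Total feed = 3335.8 tonne/day; overhead = 3335.8 − 1804.4 = 1531.4 tonne/day.

1531 tonne/day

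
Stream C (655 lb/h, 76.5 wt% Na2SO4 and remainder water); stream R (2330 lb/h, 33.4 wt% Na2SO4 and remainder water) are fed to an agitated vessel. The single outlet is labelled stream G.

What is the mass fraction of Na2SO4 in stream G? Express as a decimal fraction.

0.429

Total flow out = 655 + 2330 = 2985 lb/h.
Na2SO4 in = 655×0.765 + 2330×0.334 = 1279.3 lb/h.
Na2SO4 mass fraction in G = 1279.3/2985 = 0.429.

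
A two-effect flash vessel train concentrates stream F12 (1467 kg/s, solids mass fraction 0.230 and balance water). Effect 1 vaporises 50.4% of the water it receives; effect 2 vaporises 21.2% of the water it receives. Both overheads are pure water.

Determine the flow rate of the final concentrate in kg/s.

water in feed = 1467×0.770 = 1129.6 kg/s.
After stage 1: water left = (1−0.504)×1129.6 = 560.28; stream total = 897.69 kg/s.
After stage 2: water left = (1−0.212)×560.28 = 441.5; final concentrate = 778.91 kg/s.

778.9 kg/s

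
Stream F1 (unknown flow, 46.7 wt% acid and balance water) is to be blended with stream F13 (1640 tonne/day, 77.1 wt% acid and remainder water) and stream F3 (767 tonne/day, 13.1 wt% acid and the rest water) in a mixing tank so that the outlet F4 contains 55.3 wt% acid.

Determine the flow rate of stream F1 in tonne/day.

393.6 tonne/day

Let F1 be the unknown flow. Total out = 2407 + F1.
acid balance: 1364.9 + 0.467·F1 = 0.553·(2407 + F1)
(0.467 − 0.553)·F1 = 0.553×2407 − 1364.9 = -33.846
F1 = -33.846 / -0.086 = 393.56 tonne/day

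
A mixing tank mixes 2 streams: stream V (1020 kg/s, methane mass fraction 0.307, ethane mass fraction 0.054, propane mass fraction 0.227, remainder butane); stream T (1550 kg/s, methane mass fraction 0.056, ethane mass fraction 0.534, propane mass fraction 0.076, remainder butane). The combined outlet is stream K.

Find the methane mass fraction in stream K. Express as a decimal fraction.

Total flow out = 1020 + 1550 = 2570 kg/s.
methane in = 1020×0.307 + 1550×0.056 = 399.94 kg/s.
methane mass fraction in K = 399.94/2570 = 0.156.

0.156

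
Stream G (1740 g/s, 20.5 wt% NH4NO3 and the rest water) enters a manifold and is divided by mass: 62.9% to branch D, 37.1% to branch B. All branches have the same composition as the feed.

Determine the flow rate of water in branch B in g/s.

513.2 g/s

Branch B total = 0.371×1740 = 645.54 g/s.
water in B = 0.795×645.54 = 513.2 g/s.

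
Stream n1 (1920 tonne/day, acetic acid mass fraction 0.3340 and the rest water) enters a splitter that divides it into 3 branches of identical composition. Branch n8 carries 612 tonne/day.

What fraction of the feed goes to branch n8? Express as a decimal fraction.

0.319

Fraction to n8 = 612/1920 = 0.3187.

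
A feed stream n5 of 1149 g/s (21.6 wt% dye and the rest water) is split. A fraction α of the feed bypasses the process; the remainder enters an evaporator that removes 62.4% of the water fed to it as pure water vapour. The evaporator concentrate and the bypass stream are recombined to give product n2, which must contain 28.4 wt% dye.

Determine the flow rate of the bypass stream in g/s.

586.6 g/s

All 1149×0.216 = 248.18 g/s of dye reaches n2, so n2 = 248.18/0.284 = 873.89 g/s and vapour = 275.11 g/s.
The evaporator receives (1−α)·1149 of feed at 0.784 water and removes 0.624 of that water:
0.624×0.784×(1−α)×1149 = 275.11
(1−α) = 275.11/562.11 = 0.4894;  α = 0.5106.
Bypass flow = 0.5106×1149 = 586.65 g/s.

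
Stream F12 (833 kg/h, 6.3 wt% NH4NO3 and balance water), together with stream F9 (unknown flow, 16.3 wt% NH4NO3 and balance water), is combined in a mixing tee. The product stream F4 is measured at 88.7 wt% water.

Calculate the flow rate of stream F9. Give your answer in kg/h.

Let F9 be the unknown flow. Total out = 833 + F9.
water balance: 780.52 + 0.837·F9 = 0.887·(833 + F9)
(0.837 − 0.887)·F9 = 0.887×833 − 780.52 = -41.65
F9 = -41.65 / -0.050 = 833 kg/h

833 kg/h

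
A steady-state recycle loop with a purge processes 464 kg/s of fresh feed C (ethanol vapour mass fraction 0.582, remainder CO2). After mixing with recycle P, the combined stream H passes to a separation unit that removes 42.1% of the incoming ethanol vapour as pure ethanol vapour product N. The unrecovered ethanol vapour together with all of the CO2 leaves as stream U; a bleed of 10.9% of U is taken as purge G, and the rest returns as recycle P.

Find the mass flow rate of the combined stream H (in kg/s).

CO2 enters only via C and leaves only via the purge: 464×0.418 = 0.109×(CO2 in U), and the separation unit passes all CO2, so CO2 in H = CO2 in U = 1779.4 kg/s.
ethanol vapour in H: m_A = 464×0.582 + (1−0.109)·(1−0.421)·m_A, so m_A = 270.05/0.4841 = 557.82 kg/s.
H = 557.82 + 1779.4 = 2337.2 kg/s.

2337 kg/s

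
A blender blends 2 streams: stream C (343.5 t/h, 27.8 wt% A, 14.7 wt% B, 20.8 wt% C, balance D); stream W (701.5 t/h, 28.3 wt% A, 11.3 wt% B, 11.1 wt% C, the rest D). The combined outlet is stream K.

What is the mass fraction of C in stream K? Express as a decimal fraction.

Total flow out = 343.5 + 701.5 = 1045 t/h.
C in = 343.5×0.208 + 701.5×0.111 = 149.31 t/h.
C mass fraction in K = 149.31/1045 = 0.143.

0.143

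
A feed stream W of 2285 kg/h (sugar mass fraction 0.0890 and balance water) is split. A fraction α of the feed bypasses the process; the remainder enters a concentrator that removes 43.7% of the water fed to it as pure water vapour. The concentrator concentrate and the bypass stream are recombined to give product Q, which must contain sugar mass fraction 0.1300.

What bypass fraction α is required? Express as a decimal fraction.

All 2285×0.089 = 203.36 kg/h of sugar reaches Q, so Q = 203.36/0.130 = 1564.3 kg/h and vapour = 720.65 kg/h.
The evaporator receives (1−α)·2285 of feed at 0.911 water and removes 0.437 of that water:
0.437×0.911×(1−α)×2285 = 720.65
(1−α) = 720.65/909.67 = 0.7922;  α = 0.2078.

0.208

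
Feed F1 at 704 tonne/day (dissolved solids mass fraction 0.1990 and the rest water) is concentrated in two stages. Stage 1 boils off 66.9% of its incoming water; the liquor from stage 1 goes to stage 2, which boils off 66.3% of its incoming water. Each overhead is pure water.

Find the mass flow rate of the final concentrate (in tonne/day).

water in feed = 704×0.801 = 563.9 tonne/day.
After stage 1: water left = (1−0.669)×563.9 = 186.65; stream total = 326.75 tonne/day.
After stage 2: water left = (1−0.663)×186.65 = 62.902; final concentrate = 203 tonne/day.

203 tonne/day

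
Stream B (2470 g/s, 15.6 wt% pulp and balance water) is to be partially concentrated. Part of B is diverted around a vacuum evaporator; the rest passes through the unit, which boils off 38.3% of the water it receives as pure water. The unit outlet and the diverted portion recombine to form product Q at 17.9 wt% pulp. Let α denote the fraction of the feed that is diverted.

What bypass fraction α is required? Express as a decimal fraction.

All 2470×0.156 = 385.32 g/s of pulp reaches Q, so Q = 385.32/0.179 = 2152.6 g/s and vapour = 317.37 g/s.
The evaporator receives (1−α)·2470 of feed at 0.844 water and removes 0.383 of that water:
0.383×0.844×(1−α)×2470 = 317.37
(1−α) = 317.37/798.43 = 0.3975;  α = 0.6025.

0.603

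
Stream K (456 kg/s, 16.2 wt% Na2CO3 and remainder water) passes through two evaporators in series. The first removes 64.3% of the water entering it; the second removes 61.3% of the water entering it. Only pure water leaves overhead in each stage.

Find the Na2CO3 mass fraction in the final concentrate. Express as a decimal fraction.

0.5832

water in feed = 456×0.838 = 382.13 kg/s.
After stage 1: water left = (1−0.643)×382.13 = 136.42; stream total = 210.29 kg/s.
After stage 2: water left = (1−0.613)×136.42 = 52.794; final concentrate = 126.67 kg/s.
Na2CO3 fraction = 73.872/126.67 = 0.5832.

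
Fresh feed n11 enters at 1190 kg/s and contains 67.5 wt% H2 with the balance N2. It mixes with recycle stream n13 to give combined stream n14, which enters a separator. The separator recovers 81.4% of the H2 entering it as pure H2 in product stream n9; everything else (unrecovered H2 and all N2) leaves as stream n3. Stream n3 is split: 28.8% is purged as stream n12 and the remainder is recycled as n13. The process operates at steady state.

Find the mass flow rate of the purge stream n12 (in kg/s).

436.3 kg/s

N2 enters only via n11 and leaves only via the purge: 1190×0.325 = 0.288×(N2 in n3), and the separator passes all N2, so N2 in n14 = N2 in n3 = 1342.9 kg/s.
H2 in n14: m_A = 1190×0.675 + (1−0.288)·(1−0.814)·m_A, so m_A = 803.25/0.8676 = 925.86 kg/s.
n3 = (1−0.814)×925.86 + 1342.9 = 1515.1 kg/s.
Purge n12 = 0.288×1515.1 = 436.35 kg/s.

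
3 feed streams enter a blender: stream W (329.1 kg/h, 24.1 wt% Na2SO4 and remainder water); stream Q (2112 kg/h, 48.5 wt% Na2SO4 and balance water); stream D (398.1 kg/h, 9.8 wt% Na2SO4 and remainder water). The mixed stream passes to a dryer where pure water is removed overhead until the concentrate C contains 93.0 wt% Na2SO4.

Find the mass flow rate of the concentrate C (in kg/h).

1229 kg/h

Na2SO4 entering = 329.1×0.241 + 2112×0.485 + 398.1×0.098 = 1142.6 kg/h.
All Na2SO4 reports to C, so C = 1142.6/0.930 = 1228.7 kg/h.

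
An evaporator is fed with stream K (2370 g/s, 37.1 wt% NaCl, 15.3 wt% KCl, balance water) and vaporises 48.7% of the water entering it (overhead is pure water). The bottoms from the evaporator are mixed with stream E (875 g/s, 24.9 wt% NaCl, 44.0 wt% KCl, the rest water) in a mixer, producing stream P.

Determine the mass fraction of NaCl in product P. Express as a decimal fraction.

0.407

Vapour removed = 0.487×0.476×2370 = 549.39 g/s; concentrate = 1820.6 g/s.
NaCl reaching the mixer = 879.27 (from concentrate) + 875×0.249 = 1097.1 g/s.
Product flow = 1820.6 + 875 = 2695.6 g/s; NaCl fraction = 0.407.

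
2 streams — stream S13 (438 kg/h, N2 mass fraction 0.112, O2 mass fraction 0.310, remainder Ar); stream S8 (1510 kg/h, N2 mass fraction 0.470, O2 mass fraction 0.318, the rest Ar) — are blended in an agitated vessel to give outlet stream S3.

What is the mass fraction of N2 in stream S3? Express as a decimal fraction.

Total flow out = 438 + 1510 = 1948 kg/h.
N2 in = 438×0.112 + 1510×0.470 = 758.76 kg/h.
N2 mass fraction in S3 = 758.76/1948 = 0.390.

0.390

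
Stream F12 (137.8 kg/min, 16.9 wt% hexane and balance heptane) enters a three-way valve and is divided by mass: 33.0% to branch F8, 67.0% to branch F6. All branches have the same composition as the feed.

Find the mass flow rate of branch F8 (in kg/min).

45.47 kg/min

Branch F8 flow = 0.330×137.8 = 45.474 kg/min.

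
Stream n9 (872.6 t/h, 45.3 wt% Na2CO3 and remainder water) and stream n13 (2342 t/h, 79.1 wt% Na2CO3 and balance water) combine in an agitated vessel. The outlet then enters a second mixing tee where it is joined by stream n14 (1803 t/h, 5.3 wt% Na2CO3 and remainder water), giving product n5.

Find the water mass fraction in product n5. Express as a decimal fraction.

Overall, product flow = 5017.6 t/h.
water in = 872.6×0.547 + 2342×0.209 + 1803×0.947 = 2674.2 t/h.
water fraction in n5 = 0.5330.

0.5330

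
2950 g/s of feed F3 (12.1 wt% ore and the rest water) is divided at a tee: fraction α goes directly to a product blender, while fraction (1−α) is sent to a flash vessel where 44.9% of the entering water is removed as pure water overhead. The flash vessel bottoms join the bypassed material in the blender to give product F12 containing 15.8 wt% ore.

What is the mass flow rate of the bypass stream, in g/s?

All 2950×0.121 = 356.95 g/s of ore reaches F12, so F12 = 356.95/0.158 = 2259.2 g/s and vapour = 690.82 g/s.
The evaporator receives (1−α)·2950 of feed at 0.879 water and removes 0.449 of that water:
0.449×0.879×(1−α)×2950 = 690.82
(1−α) = 690.82/1164.3 = 0.5933;  α = 0.4067.
Bypass flow = 0.4067×2950 = 1199.6 g/s.

1200 g/s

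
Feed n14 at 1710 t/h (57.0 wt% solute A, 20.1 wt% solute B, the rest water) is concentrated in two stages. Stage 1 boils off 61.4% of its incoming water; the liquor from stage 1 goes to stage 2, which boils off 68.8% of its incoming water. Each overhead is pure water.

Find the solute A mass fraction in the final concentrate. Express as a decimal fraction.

0.714

water in feed = 1710×0.229 = 391.59 t/h.
After stage 1: water left = (1−0.614)×391.59 = 151.15; stream total = 1469.6 t/h.
After stage 2: water left = (1−0.688)×151.15 = 47.16; final concentrate = 1365.6 t/h.
solute A fraction = 974.7/1365.6 = 0.714.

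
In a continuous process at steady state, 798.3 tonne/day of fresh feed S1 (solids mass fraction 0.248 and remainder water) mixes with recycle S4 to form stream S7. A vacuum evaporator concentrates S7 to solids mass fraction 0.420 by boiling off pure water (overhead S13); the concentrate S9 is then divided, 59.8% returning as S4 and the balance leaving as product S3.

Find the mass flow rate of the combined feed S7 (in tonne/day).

Overall solids balance (none leaves overhead): solids in fresh feed = solids in product, i.e. 798.3×0.248 = (1−0.598)·S9·0.420.
S9 = 197.98/(0.420×0.402) = 1172.6 tonne/day.
Recycle S4 = 0.598×1172.6 = 701.2 tonne/day.
Combined feed S7 = 798.3 + 701.2 = 1499.5 tonne/day.

1500 tonne/day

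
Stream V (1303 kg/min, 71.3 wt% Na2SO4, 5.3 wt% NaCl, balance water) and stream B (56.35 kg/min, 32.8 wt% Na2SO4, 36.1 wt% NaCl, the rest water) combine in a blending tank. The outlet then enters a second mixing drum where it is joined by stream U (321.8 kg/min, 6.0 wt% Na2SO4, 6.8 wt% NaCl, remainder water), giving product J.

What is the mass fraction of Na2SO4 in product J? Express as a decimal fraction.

0.575

Overall, product flow = 1681.2 kg/min.
Na2SO4 in = 1303×0.713 + 56.35×0.328 + 321.8×0.060 = 966.83 kg/min.
Na2SO4 fraction in J = 0.575.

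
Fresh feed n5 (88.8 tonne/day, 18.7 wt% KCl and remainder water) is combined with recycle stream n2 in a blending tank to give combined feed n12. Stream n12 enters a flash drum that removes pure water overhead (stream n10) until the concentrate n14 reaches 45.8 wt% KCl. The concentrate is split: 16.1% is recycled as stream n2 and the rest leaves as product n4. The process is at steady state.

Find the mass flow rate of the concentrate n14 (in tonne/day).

43.21 tonne/day

Overall KCl balance (none leaves overhead): KCl in fresh feed = KCl in product, i.e. 88.8×0.187 = (1−0.161)·n14·0.458.
n14 = 16.606/(0.458×0.839) = 43.214 tonne/day.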